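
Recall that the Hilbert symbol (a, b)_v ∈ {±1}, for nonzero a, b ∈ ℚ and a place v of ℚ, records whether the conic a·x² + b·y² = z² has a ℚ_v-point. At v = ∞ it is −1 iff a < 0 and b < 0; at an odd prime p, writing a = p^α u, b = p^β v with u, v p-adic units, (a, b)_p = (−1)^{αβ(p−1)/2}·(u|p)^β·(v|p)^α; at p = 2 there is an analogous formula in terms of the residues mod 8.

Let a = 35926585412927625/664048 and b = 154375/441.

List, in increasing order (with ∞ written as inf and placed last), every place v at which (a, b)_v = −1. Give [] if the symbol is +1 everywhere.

[2, 5, 13, 19]

Mod squares: a ≡ 7735, b ≡ 247. Check v ∈ {∞, 2, 3, 5, 7, 11, 13, 17, 19}.
v=3: a=3^10·(≡1), b=3^-2·(≡1) mod 3; (1|3)=+1, (1|3)=+1; (−1)^{10·-2·1}·(+1)^-2·(+1)^10 = +1.
v=13: a=13^3·(≡4), b=13^1·(≡7) mod 13; (4|13)=+1, (7|13)=-1; (−1)^{3·1·6}·(+1)^1·(-1)^3 = -1.
v=19: a=19^4·(≡3), b=19^1·(≡3) mod 19; (3|19)=-1, (3|19)=-1; (−1)^{4·1·9}·(-1)^1·(-1)^4 = -1.
v=17: a=17^1·(≡15), b=17^0·(≡2) mod 17; (15|17)=+1, (2|17)=+1; (−1)^{1·0·8}·(+1)^0·(+1)^1 = +1.
v=11: a=11^-2·(≡2), b=11^0·(≡1) mod 11; (2|11)=-1, (1|11)=+1; (−1)^{-2·0·5}·(-1)^0·(+1)^-2 = +1.
v=5: a=5^3·(≡2), b=5^4·(≡2) mod 5; (2|5)=-1, (2|5)=-1; (−1)^{3·4·2}·(-1)^4·(-1)^3 = -1.
v=2: v_2(a)=-4, v_2(b)=0; units ≡ 7, 7 (mod 8); ε·ε+αω+βω = 1·1+-4·0+0·0 ≡ 1  ⇒  (a,b)_2 = -1.
v=7: a=7^-3·(≡6), b=7^-2·(≡2) mod 7; (6|7)=-1, (2|7)=+1; (−1)^{-3·-2·3}·(-1)^-2·(+1)^-3 = +1.
v=∞: 7735 > 0 and 247 > 0  ⇒  (a,b)_∞ = +1.
Ram(7735, 247) = {2, 5, 13, 19}; no ℚ_2-point on the conic.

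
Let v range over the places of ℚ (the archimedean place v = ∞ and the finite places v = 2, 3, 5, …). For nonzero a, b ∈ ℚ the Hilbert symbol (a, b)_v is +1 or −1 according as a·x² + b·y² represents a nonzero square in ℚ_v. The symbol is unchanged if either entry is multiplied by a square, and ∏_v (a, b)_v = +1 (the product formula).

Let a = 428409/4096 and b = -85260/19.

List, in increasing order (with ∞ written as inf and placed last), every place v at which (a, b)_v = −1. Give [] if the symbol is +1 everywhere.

(a, b) ≡ (5289, -8265) mod (ℚ^×)²; places V = {2, 3, 5, 7, 19, 29, 41, 43, ∞}.
(a,b)_5: α=0, u≡4; β=1, v≡2 (mod 5); (4|5)=+1, (2|5)=-1; sign (−1)^0·+1^1·-1^0 = +1.
(a,b)_41: α=1, u≡22; β=0, v≡14 (mod 41); (22|41)=-1, (14|41)=-1; sign (−1)^0·-1^0·-1^1 = -1.
(a,b)_43: α=1, u≡34; β=0, v≡5 (mod 43); (34|43)=-1, (5|43)=-1; sign (−1)^0·-1^0·-1^1 = -1.
(a,b)_2: α=-12, β=2; u≡1, v≡7 (mod 8); ε(u)ε(v)=0·1, αω(v)=-12·0, βω(u)=2·0; sum ≡ 0  ⇒  +1.
(a,b)_3: α=5, u≡2; β=1, v≡2 (mod 3); (2|3)=-1, (2|3)=-1; sign (−1)^1·-1^1·-1^5 = -1.
(a,b)_∞: sgn(5289)=+, sgn(-8265)=−, so +1.
(a,b)_29: α=0, u≡3; β=1, v≡4 (mod 29); (3|29)=-1, (4|29)=+1; sign (−1)^0·-1^1·+1^0 = -1.
(a,b)_7: α=0, u≡2; β=2, v≡2 (mod 7); (2|7)=+1, (2|7)=+1; sign (−1)^0·+1^2·+1^0 = +1.
(a,b)_19: α=0, u≡17; β=-1, v≡12 (mod 19); (17|19)=+1, (12|19)=-1; sign (−1)^0·+1^-1·-1^0 = +1.
|Ram(5289, -8265)| = 4, even; anisotropic at {3, 29, 41, 43}.

[3, 29, 41, 43]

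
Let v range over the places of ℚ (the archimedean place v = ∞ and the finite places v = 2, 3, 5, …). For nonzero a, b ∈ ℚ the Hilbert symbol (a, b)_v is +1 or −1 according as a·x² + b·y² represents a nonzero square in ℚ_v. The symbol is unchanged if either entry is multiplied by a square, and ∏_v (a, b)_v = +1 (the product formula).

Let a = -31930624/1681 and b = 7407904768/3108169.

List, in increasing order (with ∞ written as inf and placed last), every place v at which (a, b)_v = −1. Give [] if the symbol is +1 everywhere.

Mod squares: a ≡ -124729, b ≡ 8602. Check v ∈ {∞, 2, 11, 17, 23, 29, 41, 43}.
v=29: a=29^1·(≡13), b=29^2·(≡19) mod 29; (13|29)=+1, (19|29)=-1; (−1)^{1·2·14}·(+1)^2·(-1)^1 = -1.
v=41: a=41^-2·(≡12), b=41^-2·(≡1) mod 41; (12|41)=-1, (1|41)=+1; (−1)^{-2·-2·20}·(-1)^-2·(+1)^-2 = +1.
v=2: v_2(a)=8, v_2(b)=11; units ≡ 7, 5 (mod 8); ε·ε+αω+βω = 1·0+8·1+11·0 ≡ 0  ⇒  (a,b)_2 = +1.
v=17: a=17^1·(≡5), b=17^1·(≡1) mod 17; (5|17)=-1, (1|17)=+1; (−1)^{1·1·8}·(-1)^1·(+1)^1 = -1.
v=11: a=11^1·(≡8), b=11^1·(≡3) mod 11; (8|11)=-1, (3|11)=+1; (−1)^{1·1·5}·(-1)^1·(+1)^1 = +1.
v=43: a=43^0·(≡36), b=43^-2·(≡33) mod 43; (36|43)=+1, (33|43)=-1; (−1)^{0·-2·21}·(+1)^-2·(-1)^0 = +1.
v=∞: -124729 < 0 and 8602 > 0  ⇒  (a,b)_∞ = +1.
v=23: a=23^1·(≡19), b=23^1·(≡6) mod 23; (19|23)=-1, (6|23)=+1; (−1)^{1·1·11}·(-1)^1·(+1)^1 = +1.
(-124729, 8602 / ℚ) ramifies at {17, 29}: a division algebra.

[17, 29]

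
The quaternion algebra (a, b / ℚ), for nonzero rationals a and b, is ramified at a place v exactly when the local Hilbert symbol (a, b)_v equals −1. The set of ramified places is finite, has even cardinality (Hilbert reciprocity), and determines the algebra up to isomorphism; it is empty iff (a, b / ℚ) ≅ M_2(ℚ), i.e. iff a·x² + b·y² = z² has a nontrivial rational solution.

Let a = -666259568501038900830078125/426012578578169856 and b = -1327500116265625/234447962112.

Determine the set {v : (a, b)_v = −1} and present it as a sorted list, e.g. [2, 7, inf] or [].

[2, 3, 5, inf]

(a, b) ≡ (-70, -3) mod (ℚ^×)²; places V = {2, 3, 5, 7, 13, 19, 23, 29, ∞}.
(a,b)_29: α=4, u≡8; β=2, v≡19 (mod 29); (8|29)=-1, (19|29)=-1; sign (−1)^0·-1^2·-1^4 = +1.
(a,b)_23: α=6, u≡17; β=4, v≡15 (mod 23); (17|23)=-1, (15|23)=-1; sign (−1)^0·-1^4·-1^6 = +1.
(a,b)_∞: sgn(-70)=−, sgn(-3)=−, so -1.
(a,b)_5: α=11, u≡1; β=6, v≡2 (mod 5); (1|5)=+1, (2|5)=-1; sign (−1)^0·+1^6·-1^11 = -1.
(a,b)_2: α=-29, β=-20; u≡5, v≡5 (mod 8); ε(u)ε(v)=0·0, αω(v)=-29·1, βω(u)=-20·1; sum ≡ 1  ⇒  -1.
(a,b)_19: α=4, u≡4; β=2, v≡11 (mod 19); (4|19)=+1, (11|19)=+1; sign (−1)^0·+1^2·+1^4 = +1.
(a,b)_3: α=-4, u≡2; β=-3, v≡2 (mod 3); (2|3)=-1, (2|3)=-1; sign (−1)^0·-1^-3·-1^-4 = -1.
(a,b)_13: α=-4, u≡8; β=-2, v≡3 (mod 13); (8|13)=-1, (3|13)=+1; sign (−1)^0·-1^-2·+1^-4 = +1.
(a,b)_7: α=-3, u≡4; β=-2, v≡2 (mod 7); (4|7)=+1, (2|7)=+1; sign (−1)^0·+1^-2·+1^-3 = +1.
(-70, -3 / ℚ) ramifies at {2, 3, 5, ∞}: a division algebra.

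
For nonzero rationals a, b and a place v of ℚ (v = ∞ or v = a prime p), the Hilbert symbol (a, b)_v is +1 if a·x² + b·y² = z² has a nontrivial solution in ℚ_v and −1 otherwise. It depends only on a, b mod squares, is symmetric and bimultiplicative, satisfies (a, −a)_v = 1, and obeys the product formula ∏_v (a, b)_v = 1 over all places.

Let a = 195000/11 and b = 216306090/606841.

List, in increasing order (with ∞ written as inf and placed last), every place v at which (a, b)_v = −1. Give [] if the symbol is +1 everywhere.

[3, 5]

(a, b) ≡ (858, 10010) mod (ℚ^×)²; places V = {2, 3, 5, 7, 11, 13, 19, 41, ∞}.
(a,b)_7: α=0, u≡2; β=5, v≡1 (mod 7); (2|7)=+1, (1|7)=+1; sign (−1)^0·+1^5·+1^0 = +1.
(a,b)_11: α=-1, u≡3; β=1, v≡10 (mod 11); (3|11)=+1, (10|11)=-1; sign (−1)^1·+1^1·-1^-1 = +1.
(a,b)_∞: sgn(858)=+, sgn(10010)=+, so +1.
(a,b)_2: α=3, β=1; u≡5, v≡5 (mod 8); ε(u)ε(v)=0·0, αω(v)=3·1, βω(u)=1·1; sum ≡ 0  ⇒  +1.
(a,b)_3: α=1, u≡1; β=2, v≡2 (mod 3); (1|3)=+1, (2|3)=-1; sign (−1)^0·+1^2·-1^1 = -1.
(a,b)_13: α=1, u≡1; β=1, v≡9 (mod 13); (1|13)=+1, (9|13)=+1; sign (−1)^0·+1^1·+1^1 = +1.
(a,b)_19: α=0, u≡2; β=-2, v≡17 (mod 19); (2|19)=-1, (17|19)=+1; sign (−1)^0·-1^-2·+1^0 = +1.
(a,b)_41: α=0, u≡19; β=-2, v≡19 (mod 41); (19|41)=-1, (19|41)=-1; sign (−1)^0·-1^-2·-1^0 = +1.
(a,b)_5: α=4, u≡2; β=1, v≡3 (mod 5); (2|5)=-1, (3|5)=-1; sign (−1)^0·-1^1·-1^4 = -1.
Ram(858, 10010) = {3, 5}; no ℚ_3-point on the conic.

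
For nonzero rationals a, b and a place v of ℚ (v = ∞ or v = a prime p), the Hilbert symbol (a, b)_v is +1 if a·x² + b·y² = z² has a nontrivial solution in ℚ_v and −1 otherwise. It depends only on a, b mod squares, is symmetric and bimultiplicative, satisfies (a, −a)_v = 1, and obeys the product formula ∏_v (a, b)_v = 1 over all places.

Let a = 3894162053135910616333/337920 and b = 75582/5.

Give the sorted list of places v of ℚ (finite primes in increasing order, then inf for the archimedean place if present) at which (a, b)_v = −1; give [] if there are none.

(a, b) ≡ (43890, 41990) mod (ℚ^×)²; places V = {2, 3, 5, 7, 11, 13, 17, 19, ∞}.
(a,b)_11: α=-1, u≡8; β=0, v≡9 (mod 11); (8|11)=-1, (9|11)=+1; sign (−1)^0·-1^0·+1^-1 = +1.
(a,b)_13: α=4, u≡2; β=1, v≡11 (mod 13); (2|13)=-1, (11|13)=-1; sign (−1)^0·-1^1·-1^4 = -1.
(a,b)_3: α=-1, u≡2; β=2, v≡2 (mod 3); (2|3)=-1, (2|3)=-1; sign (−1)^0·-1^2·-1^-1 = -1.
(a,b)_2: α=-11, β=1; u≡1, v≡3 (mod 8); ε(u)ε(v)=0·1, αω(v)=-11·1, βω(u)=1·0; sum ≡ 1  ⇒  -1.
(a,b)_17: α=6, u≡1; β=1, v≡12 (mod 17); (1|17)=+1, (12|17)=-1; sign (−1)^0·+1^1·-1^6 = +1.
(a,b)_19: α=3, u≡5; β=1, v≡9 (mod 19); (5|19)=+1, (9|19)=+1; sign (−1)^1·+1^1·+1^3 = -1.
(a,b)_5: α=-1, u≡2; β=-1, v≡2 (mod 5); (2|5)=-1, (2|5)=-1; sign (−1)^0·-1^-1·-1^-1 = +1.
(a,b)_7: α=7, u≡3; β=0, v≡2 (mod 7); (3|7)=-1, (2|7)=+1; sign (−1)^0·-1^0·+1^7 = +1.
(a,b)_∞: sgn(43890)=+, sgn(41990)=+, so +1.
(43890, 41990 / ℚ) ramifies at {2, 3, 13, 19}: a division algebra.

[2, 3, 13, 19]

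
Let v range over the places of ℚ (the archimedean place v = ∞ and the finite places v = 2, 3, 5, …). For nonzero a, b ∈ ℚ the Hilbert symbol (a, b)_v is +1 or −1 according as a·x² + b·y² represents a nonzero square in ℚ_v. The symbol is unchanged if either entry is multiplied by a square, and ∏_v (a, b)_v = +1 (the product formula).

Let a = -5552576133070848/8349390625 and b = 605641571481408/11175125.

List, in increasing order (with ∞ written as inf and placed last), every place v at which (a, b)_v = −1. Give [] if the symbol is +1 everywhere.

Mod squares: a ≡ -798, b ≡ 1785. Check v ∈ {∞, 2, 3, 5, 7, 11, 13, 17, 19, 23, 41, 43}.
v=11: a=11^0·(≡5), b=11^2·(≡5) mod 11; (5|11)=+1, (5|11)=+1; (−1)^{0·2·5}·(+1)^2·(+1)^0 = +1.
v=∞: -798 < 0 and 1785 > 0  ⇒  (a,b)_∞ = +1.
v=41: a=41^0·(≡26), b=41^2·(≡27) mod 41; (26|41)=-1, (27|41)=-1; (−1)^{0·2·20}·(-1)^2·(-1)^0 = +1.
v=17: a=17^-2·(≡8), b=17^1·(≡11) mod 17; (8|17)=+1, (11|17)=-1; (−1)^{-2·1·8}·(+1)^1·(-1)^-2 = +1.
v=7: a=7^3·(≡6), b=7^1·(≡5) mod 7; (6|7)=-1, (5|7)=-1; (−1)^{3·1·3}·(-1)^1·(-1)^3 = -1.
v=2: v_2(a)=29, v_2(b)=6; units ≡ 1, 1 (mod 8); ε·ε+αω+βω = 0·0+29·0+6·0 ≡ 0  ⇒  (a,b)_2 = +1.
v=5: a=5^-6·(≡2), b=5^-3·(≡3) mod 5; (2|5)=-1, (3|5)=-1; (−1)^{-6·-3·2}·(-1)^-3·(-1)^-6 = -1.
v=23: a=23^2·(≡15), b=23^-2·(≡19) mod 23; (15|23)=-1, (19|23)=-1; (−1)^{2·-2·11}·(-1)^-2·(-1)^2 = +1.
v=13: a=13^0·(≡7), b=13^-2·(≡1) mod 13; (7|13)=-1, (1|13)=+1; (−1)^{0·-2·6}·(-1)^-2·(+1)^0 = +1.
v=3: a=3^1·(≡1), b=3^1·(≡1) mod 3; (1|3)=+1, (1|3)=+1; (−1)^{1·1·1}·(+1)^1·(+1)^1 = -1.
v=43: a=43^-2·(≡42), b=43^0·(≡27) mod 43; (42|43)=-1, (27|43)=-1; (−1)^{-2·0·21}·(-1)^0·(-1)^-2 = +1.
v=19: a=19^1·(≡12), b=19^4·(≡13) mod 19; (12|19)=-1, (13|19)=-1; (−1)^{1·4·9}·(-1)^4·(-1)^1 = -1.
Ram(-798, 1785) = {3, 5, 7, 19}; no ℚ_3-point on the conic.

[3, 5, 7, 19]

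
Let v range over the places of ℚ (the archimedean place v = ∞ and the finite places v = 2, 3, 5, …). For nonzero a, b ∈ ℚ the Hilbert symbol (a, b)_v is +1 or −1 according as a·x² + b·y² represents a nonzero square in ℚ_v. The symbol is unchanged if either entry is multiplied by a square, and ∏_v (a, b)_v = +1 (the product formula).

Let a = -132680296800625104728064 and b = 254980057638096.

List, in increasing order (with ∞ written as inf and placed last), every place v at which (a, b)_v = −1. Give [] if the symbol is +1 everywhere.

(a, b) ≡ (-871131, 21) mod (ℚ^×)²; places V = {2, 3, 7, 17, 19, 29, 31, ∞}.
(a,b)_∞: sgn(-871131)=−, sgn(21)=+, so +1.
(a,b)_17: α=3, u≡5; β=2, v≡2 (mod 17); (5|17)=-1, (2|17)=+1; sign (−1)^0·-1^2·+1^3 = +1.
(a,b)_7: α=2, u≡6; β=1, v≡3 (mod 7); (6|7)=-1, (3|7)=-1; sign (−1)^0·-1^1·-1^2 = -1.
(a,b)_3: α=3, u≡2; β=3, v≡1 (mod 3); (2|3)=-1, (1|3)=+1; sign (−1)^1·-1^3·+1^3 = +1.
(a,b)_19: α=3, u≡1; β=2, v≡14 (mod 19); (1|19)=+1, (14|19)=-1; sign (−1)^0·+1^2·-1^3 = -1.
(a,b)_31: α=3, u≡9; β=2, v≡22 (mod 31); (9|31)=+1, (22|31)=-1; sign (−1)^0·+1^2·-1^3 = -1.
(a,b)_2: α=12, β=4; u≡5, v≡5 (mod 8); ε(u)ε(v)=0·0, αω(v)=12·1, βω(u)=4·1; sum ≡ 0  ⇒  +1.
(a,b)_29: α=3, u≡13; β=2, v≡19 (mod 29); (13|29)=+1, (19|29)=-1; sign (−1)^0·+1^2·-1^3 = -1.
|Ram(-871131, 21)| = 4, even; anisotropic at {7, 19, 29, 31}.

[7, 19, 29, 31]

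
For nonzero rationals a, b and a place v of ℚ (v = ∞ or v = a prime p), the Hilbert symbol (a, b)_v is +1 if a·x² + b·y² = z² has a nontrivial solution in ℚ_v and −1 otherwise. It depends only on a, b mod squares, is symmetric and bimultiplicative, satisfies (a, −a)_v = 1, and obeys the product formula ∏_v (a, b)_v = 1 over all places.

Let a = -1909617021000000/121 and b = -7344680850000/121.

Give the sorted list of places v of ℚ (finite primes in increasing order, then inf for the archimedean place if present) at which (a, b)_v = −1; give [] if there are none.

[2, 13, 17, inf]

Mod squares: a ≡ -7429, b ≡ -482885. Check v ∈ {∞, 2, 3, 5, 11, 13, 17, 19, 23}.
v=13: a=13^4·(≡6), b=13^3·(≡12) mod 13; (6|13)=-1, (12|13)=+1; (−1)^{4·3·6}·(-1)^3·(+1)^4 = -1.
v=23: a=23^1·(≡22), b=23^1·(≡13) mod 23; (22|23)=-1, (13|23)=+1; (−1)^{1·1·11}·(-1)^1·(+1)^1 = +1.
v=2: v_2(a)=6, v_2(b)=4; units ≡ 3, 3 (mod 8); ε·ε+αω+βω = 1·1+6·1+4·1 ≡ 1  ⇒  (a,b)_2 = -1.
v=17: a=17^1·(≡7), b=17^1·(≡15) mod 17; (7|17)=-1, (15|17)=+1; (−1)^{1·1·8}·(-1)^1·(+1)^1 = -1.
v=∞: -7429 < 0 and -482885 < 0  ⇒  (a,b)_∞ = -1.
v=5: a=5^6·(≡1), b=5^5·(≡3) mod 5; (1|5)=+1, (3|5)=-1; (−1)^{6·5·2}·(+1)^5·(-1)^6 = +1.
v=11: a=11^-2·(≡7), b=11^-2·(≡1) mod 11; (7|11)=-1, (1|11)=+1; (−1)^{-2·-2·5}·(-1)^-2·(+1)^-2 = +1.
v=3: a=3^2·(≡2), b=3^2·(≡1) mod 3; (2|3)=-1, (1|3)=+1; (−1)^{2·2·1}·(-1)^2·(+1)^2 = +1.
v=19: a=19^1·(≡2), b=19^1·(≡6) mod 19; (2|19)=-1, (6|19)=+1; (−1)^{1·1·9}·(-1)^1·(+1)^1 = +1.
(-7429, -482885 / ℚ) ramifies at {2, 13, 17, ∞}: a division algebra.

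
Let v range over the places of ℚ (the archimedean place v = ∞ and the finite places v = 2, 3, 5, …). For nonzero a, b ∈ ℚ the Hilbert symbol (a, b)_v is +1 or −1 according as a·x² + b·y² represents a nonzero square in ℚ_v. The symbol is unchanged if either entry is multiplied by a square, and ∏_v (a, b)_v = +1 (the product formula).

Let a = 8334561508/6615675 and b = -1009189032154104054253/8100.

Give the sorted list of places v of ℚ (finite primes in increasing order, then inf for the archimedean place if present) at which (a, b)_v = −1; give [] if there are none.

Mod squares: a ≡ 2091, b ≡ -970550893. Check v ∈ {∞, 2, 3, 5, 7, 11, 13, 17, 19, 41, 43, 47, 53}.
v=3: a=3^-7·(≡1), b=3^-4·(≡2) mod 3; (1|3)=+1, (2|3)=-1; (−1)^{-7·-4·1}·(+1)^-4·(-1)^-7 = -1.
v=47: a=47^0·(≡45), b=47^1·(≡32) mod 47; (45|47)=-1, (32|47)=+1; (−1)^{0·1·23}·(-1)^1·(+1)^0 = -1.
v=∞: 2091 > 0 and -970550893 < 0  ⇒  (a,b)_∞ = +1.
v=41: a=41^1·(≡10), b=41^3·(≡9) mod 41; (10|41)=+1, (9|41)=+1; (−1)^{1·3·20}·(+1)^3·(+1)^1 = +1.
v=19: a=19^2·(≡9), b=19^2·(≡6) mod 19; (9|19)=+1, (6|19)=+1; (−1)^{2·2·9}·(+1)^2·(+1)^2 = +1.
v=11: a=11^-2·(≡4), b=11^2·(≡6) mod 11; (4|11)=+1, (6|11)=-1; (−1)^{-2·2·5}·(+1)^2·(-1)^-2 = +1.
v=53: a=53^0·(≡9), b=53^1·(≡33) mod 53; (9|53)=+1, (33|53)=-1; (−1)^{0·1·26}·(+1)^1·(-1)^0 = +1.
v=13: a=13^2·(≡2), b=13^1·(≡12) mod 13; (2|13)=-1, (12|13)=+1; (−1)^{2·1·6}·(-1)^1·(+1)^2 = -1.
v=7: a=7^2·(≡5), b=7^2·(≡6) mod 7; (5|7)=-1, (6|7)=-1; (−1)^{2·2·3}·(-1)^2·(-1)^2 = +1.
v=2: v_2(a)=2, v_2(b)=-2; units ≡ 3, 3 (mod 8); ε·ε+αω+βω = 1·1+2·1+-2·1 ≡ 1  ⇒  (a,b)_2 = -1.
v=5: a=5^-2·(≡4), b=5^-2·(≡3) mod 5; (4|5)=+1, (3|5)=-1; (−1)^{-2·-2·2}·(+1)^-2·(-1)^-2 = +1.
v=17: a=17^1·(≡9), b=17^3·(≡11) mod 17; (9|17)=+1, (11|17)=-1; (−1)^{1·3·8}·(+1)^3·(-1)^1 = -1.
v=43: a=43^0·(≡2), b=43^1·(≡22) mod 43; (2|43)=-1, (22|43)=-1; (−1)^{0·1·21}·(-1)^1·(-1)^0 = -1.
Ram(2091, -970550893) = {2, 3, 13, 17, 43, 47}; no ℚ_2-point on the conic.

[2, 3, 13, 17, 43, 47]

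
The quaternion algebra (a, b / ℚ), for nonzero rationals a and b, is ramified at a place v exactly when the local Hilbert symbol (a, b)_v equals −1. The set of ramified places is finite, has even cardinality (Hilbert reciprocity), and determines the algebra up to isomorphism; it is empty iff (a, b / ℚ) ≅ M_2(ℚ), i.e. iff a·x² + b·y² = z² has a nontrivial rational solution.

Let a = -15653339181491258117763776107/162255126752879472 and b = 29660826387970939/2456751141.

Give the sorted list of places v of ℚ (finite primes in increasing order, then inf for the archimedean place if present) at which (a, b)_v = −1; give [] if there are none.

[2, 19]

Mod squares: a ≡ -26381, b ≡ 1311. Check v ∈ {∞, 2, 3, 7, 13, 17, 19, 23, 31, 37}.
v=37: a=37^7·(≡9), b=37^4·(≡36) mod 37; (9|37)=+1, (36|37)=+1; (−1)^{7·4·18}·(+1)^4·(+1)^7 = +1.
v=19: a=19^6·(≡10), b=19^3·(≡8) mod 19; (10|19)=-1, (8|19)=-1; (−1)^{6·3·9}·(-1)^3·(-1)^6 = -1.
v=3: a=3^-10·(≡1), b=3^-7·(≡2) mod 3; (1|3)=+1, (2|3)=-1; (−1)^{-10·-7·1}·(+1)^-7·(-1)^-10 = +1.
v=∞: -26381 < 0 and 1311 > 0  ⇒  (a,b)_∞ = +1.
v=17: a=17^-4·(≡14), b=17^-2·(≡2) mod 17; (14|17)=-1, (2|17)=+1; (−1)^{-4·-2·8}·(-1)^-2·(+1)^-4 = +1.
v=13: a=13^-2·(≡1), b=13^-2·(≡8) mod 13; (1|13)=+1, (8|13)=-1; (−1)^{-2·-2·6}·(+1)^-2·(-1)^-2 = +1.
v=2: v_2(a)=-4, v_2(b)=0; units ≡ 3, 7 (mod 8); ε·ε+αω+βω = 1·1+-4·0+0·1 ≡ 1  ⇒  (a,b)_2 = -1.
v=7: a=7^6·(≡4), b=7^4·(≡2) mod 7; (4|7)=+1, (2|7)=+1; (−1)^{6·4·3}·(+1)^4·(+1)^6 = +1.
v=23: a=23^-3·(≡2), b=23^-1·(≡7) mod 23; (2|23)=+1, (7|23)=-1; (−1)^{-3·-1·11}·(+1)^-1·(-1)^-3 = +1.
v=31: a=31^3·(≡6), b=31^2·(≡19) mod 31; (6|31)=-1, (19|31)=+1; (−1)^{3·2·15}·(-1)^2·(+1)^3 = +1.
|Ram(-26381, 1311)| = 2, even; anisotropic at {2, 19}.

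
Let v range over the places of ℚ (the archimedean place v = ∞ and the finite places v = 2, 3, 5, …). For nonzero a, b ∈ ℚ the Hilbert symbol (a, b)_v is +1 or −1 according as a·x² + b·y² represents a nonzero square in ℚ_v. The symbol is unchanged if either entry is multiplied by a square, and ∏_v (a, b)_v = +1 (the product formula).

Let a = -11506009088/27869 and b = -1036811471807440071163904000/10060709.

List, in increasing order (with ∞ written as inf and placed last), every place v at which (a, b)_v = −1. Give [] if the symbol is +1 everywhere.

[2, 5, 7, 29, 47, inf]

Mod squares: a ≡ -6650077, b ≡ -810985. Check v ∈ {∞, 2, 5, 7, 17, 19, 29, 31, 41, 47}.
v=17: a=17^1·(≡5), b=17^3·(≡5) mod 17; (5|17)=-1, (5|17)=-1; (−1)^{1·3·8}·(-1)^3·(-1)^1 = +1.
v=41: a=41^1·(≡10), b=41^4·(≡10) mod 41; (10|41)=+1, (10|41)=+1; (−1)^{1·4·20}·(+1)^4·(+1)^1 = +1.
v=5: a=5^0·(≡3), b=5^3·(≡2) mod 5; (3|5)=-1, (2|5)=-1; (−1)^{0·3·2}·(-1)^3·(-1)^0 = -1.
v=7: a=7^3·(≡1), b=7^3·(≡1) mod 7; (1|7)=+1, (1|7)=+1; (−1)^{3·3·3}·(+1)^3·(+1)^3 = -1.
v=19: a=19^0·(≡8), b=19^-2·(≡6) mod 19; (8|19)=-1, (6|19)=+1; (−1)^{0·-2·9}·(-1)^-2·(+1)^0 = +1.
v=∞: -6650077 < 0 and -810985 < 0  ⇒  (a,b)_∞ = -1.
v=29: a=29^-1·(≡14), b=29^-1·(≡23) mod 29; (14|29)=-1, (23|29)=+1; (−1)^{-1·-1·14}·(-1)^-1·(+1)^-1 = -1.
v=31: a=31^-2·(≡23), b=31^-2·(≡27) mod 31; (23|31)=-1, (27|31)=-1; (−1)^{-2·-2·15}·(-1)^-2·(-1)^-2 = +1.
v=2: v_2(a)=10, v_2(b)=24; units ≡ 3, 7 (mod 8); ε·ε+αω+βω = 1·1+10·0+24·1 ≡ 1  ⇒  (a,b)_2 = -1.
v=47: a=47^1·(≡43), b=47^3·(≡22) mod 47; (43|47)=-1, (22|47)=-1; (−1)^{1·3·23}·(-1)^3·(-1)^1 = -1.
(-6650077, -810985 / ℚ) ramifies at {2, 5, 7, 29, 47, ∞}: a division algebra.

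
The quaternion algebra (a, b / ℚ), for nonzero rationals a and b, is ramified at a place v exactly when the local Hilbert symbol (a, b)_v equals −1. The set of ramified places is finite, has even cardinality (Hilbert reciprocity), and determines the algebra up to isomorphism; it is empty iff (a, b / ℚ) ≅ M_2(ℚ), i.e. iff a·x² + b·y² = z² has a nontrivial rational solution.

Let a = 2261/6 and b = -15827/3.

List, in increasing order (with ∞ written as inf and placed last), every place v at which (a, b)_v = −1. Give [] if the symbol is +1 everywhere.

(a, b) ≡ (13566, -969) mod (ℚ^×)²; places V = {2, 3, 7, 17, 19, ∞}.
(a,b)_19: α=1, u≡4; β=1, v≡1 (mod 19); (4|19)=+1, (1|19)=+1; sign (−1)^1·+1^1·+1^1 = -1.
(a,b)_17: α=1, u≡8; β=1, v≡7 (mod 17); (8|17)=+1, (7|17)=-1; sign (−1)^0·+1^1·-1^1 = -1.
(a,b)_3: α=-1, u≡1; β=-1, v≡1 (mod 3); (1|3)=+1, (1|3)=+1; sign (−1)^1·+1^-1·+1^-1 = -1.
(a,b)_2: α=-1, β=0; u≡7, v≡7 (mod 8); ε(u)ε(v)=1·1, αω(v)=-1·0, βω(u)=0·0; sum ≡ 1  ⇒  -1.
(a,b)_∞: sgn(13566)=+, sgn(-969)=−, so +1.
(a,b)_7: α=1, u≡6; β=2, v≡2 (mod 7); (6|7)=-1, (2|7)=+1; sign (−1)^0·-1^2·+1^1 = +1.
(13566, -969 / ℚ) ramifies at {2, 3, 17, 19}: a division algebra.

[2, 3, 17, 19]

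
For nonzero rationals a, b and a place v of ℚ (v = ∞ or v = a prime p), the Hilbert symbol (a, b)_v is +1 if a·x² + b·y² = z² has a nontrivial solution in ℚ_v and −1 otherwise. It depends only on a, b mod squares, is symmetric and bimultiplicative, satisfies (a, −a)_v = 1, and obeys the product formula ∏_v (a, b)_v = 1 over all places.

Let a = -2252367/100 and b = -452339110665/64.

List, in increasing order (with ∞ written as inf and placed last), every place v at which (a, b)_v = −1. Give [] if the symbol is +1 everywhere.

Mod squares: a ≡ -27807, b ≡ -65. Check v ∈ {∞, 2, 3, 5, 13, 23, 31}.
v=∞: -27807 < 0 and -65 < 0  ⇒  (a,b)_∞ = -1.
v=2: v_2(a)=-2, v_2(b)=-6; units ≡ 1, 7 (mod 8); ε·ε+αω+βω = 0·1+-2·0+-6·0 ≡ 0  ⇒  (a,b)_2 = +1.
v=5: a=5^-2·(≡2), b=5^1·(≡3) mod 5; (2|5)=-1, (3|5)=-1; (−1)^{-2·1·2}·(-1)^1·(-1)^-2 = -1.
v=13: a=13^1·(≡2), b=13^3·(≡8) mod 13; (2|13)=-1, (8|13)=-1; (−1)^{1·3·6}·(-1)^3·(-1)^1 = +1.
v=3: a=3^5·(≡1), b=3^4·(≡1) mod 3; (1|3)=+1, (1|3)=+1; (−1)^{5·4·1}·(+1)^4·(+1)^5 = +1.
v=23: a=23^1·(≡15), b=23^2·(≡16) mod 23; (15|23)=-1, (16|23)=+1; (−1)^{1·2·11}·(-1)^2·(+1)^1 = +1.
v=31: a=31^1·(≡1), b=31^2·(≡8) mod 31; (1|31)=+1, (8|31)=+1; (−1)^{1·2·15}·(+1)^2·(+1)^1 = +1.
|Ram(-27807, -65)| = 2, even; anisotropic at {5, ∞}.

[5, inf]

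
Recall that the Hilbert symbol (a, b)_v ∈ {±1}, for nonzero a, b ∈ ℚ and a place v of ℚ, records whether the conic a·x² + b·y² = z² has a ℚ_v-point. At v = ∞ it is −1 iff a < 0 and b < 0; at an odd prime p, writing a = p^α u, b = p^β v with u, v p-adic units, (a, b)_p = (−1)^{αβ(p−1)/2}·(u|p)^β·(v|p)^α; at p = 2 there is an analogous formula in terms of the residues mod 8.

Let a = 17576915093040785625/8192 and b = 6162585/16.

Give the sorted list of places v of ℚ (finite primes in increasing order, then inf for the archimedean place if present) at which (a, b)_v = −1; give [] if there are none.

[13, 17]

Mod squares: a ≡ 34, b ≡ 36465. Check v ∈ {∞, 2, 3, 5, 11, 13, 17}.
v=17: a=17^3·(≡15), b=17^1·(≡3) mod 17; (15|17)=+1, (3|17)=-1; (−1)^{3·1·8}·(+1)^1·(-1)^3 = -1.
v=5: a=5^4·(≡1), b=5^1·(≡2) mod 5; (1|5)=+1, (2|5)=-1; (−1)^{4·1·2}·(+1)^1·(-1)^4 = +1.
v=13: a=13^6·(≡2), b=13^3·(≡12) mod 13; (2|13)=-1, (12|13)=+1; (−1)^{6·3·6}·(-1)^3·(+1)^6 = -1.
v=∞: 34 > 0 and 36465 > 0  ⇒  (a,b)_∞ = +1.
v=3: a=3^4·(≡1), b=3^1·(≡2) mod 3; (1|3)=+1, (2|3)=-1; (−1)^{4·1·1}·(+1)^1·(-1)^4 = +1.
v=11: a=11^4·(≡3), b=11^1·(≡1) mod 11; (3|11)=+1, (1|11)=+1; (−1)^{4·1·5}·(+1)^1·(+1)^4 = +1.
v=2: v_2(a)=-13, v_2(b)=-4; units ≡ 1, 1 (mod 8); ε·ε+αω+βω = 0·0+-13·0+-4·0 ≡ 0  ⇒  (a,b)_2 = +1.
(34, 36465 / ℚ) ramifies at {13, 17}: a division algebra.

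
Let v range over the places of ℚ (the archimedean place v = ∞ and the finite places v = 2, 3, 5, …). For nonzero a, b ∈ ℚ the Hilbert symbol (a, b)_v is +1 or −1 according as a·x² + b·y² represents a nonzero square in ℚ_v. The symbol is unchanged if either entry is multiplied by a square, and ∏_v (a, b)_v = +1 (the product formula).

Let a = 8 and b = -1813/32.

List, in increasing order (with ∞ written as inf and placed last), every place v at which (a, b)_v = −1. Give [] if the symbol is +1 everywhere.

Mod squares: a ≡ 2, b ≡ -74. Check v ∈ {∞, 2, 7, 37}.
v=7: a=7^0·(≡1), b=7^2·(≡3) mod 7; (1|7)=+1, (3|7)=-1; (−1)^{0·2·3}·(+1)^2·(-1)^0 = +1.
v=2: v_2(a)=3, v_2(b)=-5; units ≡ 1, 3 (mod 8); ε·ε+αω+βω = 0·1+3·1+-5·0 ≡ 1  ⇒  (a,b)_2 = -1.
v=37: a=37^0·(≡8), b=37^1·(≡32) mod 37; (8|37)=-1, (32|37)=-1; (−1)^{0·1·18}·(-1)^1·(-1)^0 = -1.
v=∞: 2 > 0 and -74 < 0  ⇒  (a,b)_∞ = +1.
|Ram(2, -74)| = 2, even; anisotropic at {2, 37}.

[2, 37]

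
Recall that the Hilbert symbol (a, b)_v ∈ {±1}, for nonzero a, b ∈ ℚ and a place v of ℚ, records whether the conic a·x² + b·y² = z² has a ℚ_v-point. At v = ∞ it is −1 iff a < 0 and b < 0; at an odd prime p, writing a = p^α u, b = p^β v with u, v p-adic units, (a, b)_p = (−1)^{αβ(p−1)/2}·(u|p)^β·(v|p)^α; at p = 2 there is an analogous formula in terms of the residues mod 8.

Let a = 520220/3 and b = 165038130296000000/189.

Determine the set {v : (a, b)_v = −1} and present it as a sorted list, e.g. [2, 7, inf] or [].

(a, b) ≡ (285, 10374) mod (ℚ^×)²; places V = {2, 3, 5, 7, 13, 19, 37, ∞}.
(a,b)_2: α=2, β=9; u≡5, v≡3 (mod 8); ε(u)ε(v)=0·1, αω(v)=2·1, βω(u)=9·1; sum ≡ 1  ⇒  -1.
(a,b)_19: α=1, u≡13; β=3, v≡8 (mod 19); (13|19)=-1, (8|19)=-1; sign (−1)^1·-1^3·-1^1 = -1.
(a,b)_37: α=2, u≡28; β=2, v≡22 (mod 37); (28|37)=+1, (22|37)=-1; sign (−1)^0·+1^2·-1^2 = +1.
(a,b)_5: α=1, u≡3; β=6, v≡1 (mod 5); (3|5)=-1, (1|5)=+1; sign (−1)^0·-1^6·+1^1 = +1.
(a,b)_7: α=0, u≡5; β=-1, v≡3 (mod 7); (5|7)=-1, (3|7)=-1; sign (−1)^0·-1^-1·-1^0 = -1.
(a,b)_∞: sgn(285)=+, sgn(10374)=+, so +1.
(a,b)_3: α=-1, u≡2; β=-3, v≡2 (mod 3); (2|3)=-1, (2|3)=-1; sign (−1)^1·-1^-3·-1^-1 = -1.
(a,b)_13: α=0, u≡4; β=3, v≡5 (mod 13); (4|13)=+1, (5|13)=-1; sign (−1)^0·+1^3·-1^0 = +1.
(285, 10374 / ℚ) ramifies at {2, 3, 7, 19}: a division algebra.

[2, 3, 7, 19]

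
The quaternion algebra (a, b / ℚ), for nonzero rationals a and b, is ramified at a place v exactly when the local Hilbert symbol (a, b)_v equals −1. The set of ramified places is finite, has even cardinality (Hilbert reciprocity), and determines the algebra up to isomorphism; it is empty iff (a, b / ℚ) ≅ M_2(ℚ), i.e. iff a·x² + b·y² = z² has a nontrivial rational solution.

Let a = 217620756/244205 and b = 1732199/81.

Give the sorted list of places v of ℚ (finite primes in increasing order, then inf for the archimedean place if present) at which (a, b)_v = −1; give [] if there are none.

(a, b) ≡ (3358345, 35351) mod (ℚ^×)²; places V = {2, 3, 5, 7, 13, 17, 19, 23, 29, 53, ∞}.
(a,b)_7: α=0, u≡1; β=2, v≡2 (mod 7); (1|7)=+1, (2|7)=+1; sign (−1)^0·+1^2·+1^0 = +1.
(a,b)_17: α=-2, u≡7; β=0, v≡4 (mod 17); (7|17)=-1, (4|17)=+1; sign (−1)^0·-1^0·+1^-2 = +1.
(a,b)_13: α=-2, u≡1; β=0, v≡9 (mod 13); (1|13)=+1, (9|13)=+1; sign (−1)^0·+1^0·+1^-2 = +1.
(a,b)_2: α=2, β=0; u≡1, v≡7 (mod 8); ε(u)ε(v)=0·1, αω(v)=2·0, βω(u)=0·0; sum ≡ 0  ⇒  +1.
(a,b)_∞: sgn(3358345)=+, sgn(35351)=+, so +1.
(a,b)_3: α=4, u≡1; β=-4, v≡2 (mod 3); (1|3)=+1, (2|3)=-1; sign (−1)^0·+1^-4·-1^4 = +1.
(a,b)_19: α=1, u≡4; β=0, v≡9 (mod 19); (4|19)=+1, (9|19)=+1; sign (−1)^0·+1^0·+1^1 = +1.
(a,b)_23: α=1, u≡22; β=1, v≡22 (mod 23); (22|23)=-1, (22|23)=-1; sign (−1)^1·-1^1·-1^1 = -1.
(a,b)_5: α=-1, u≡1; β=0, v≡4 (mod 5); (1|5)=+1, (4|5)=+1; sign (−1)^0·+1^0·+1^-1 = +1.
(a,b)_29: α=1, u≡27; β=1, v≡16 (mod 29); (27|29)=-1, (16|29)=+1; sign (−1)^0·-1^1·+1^1 = -1.
(a,b)_53: α=1, u≡26; β=1, v≡41 (mod 53); (26|53)=-1, (41|53)=-1; sign (−1)^0·-1^1·-1^1 = +1.
Ram(3358345, 35351) = {23, 29}; no ℚ_23-point on the conic.

[23, 29]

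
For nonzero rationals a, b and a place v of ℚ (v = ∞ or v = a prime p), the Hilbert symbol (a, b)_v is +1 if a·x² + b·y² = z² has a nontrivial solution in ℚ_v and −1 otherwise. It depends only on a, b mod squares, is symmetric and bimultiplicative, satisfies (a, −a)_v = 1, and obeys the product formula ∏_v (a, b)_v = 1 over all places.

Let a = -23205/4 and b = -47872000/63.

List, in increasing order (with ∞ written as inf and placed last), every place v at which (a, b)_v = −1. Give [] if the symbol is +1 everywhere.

Mod squares: a ≡ -23205, b ≡ -13090. Check v ∈ {∞, 2, 3, 5, 7, 11, 13, 17}.
v=17: a=17^1·(≡3), b=17^1·(≡7) mod 17; (3|17)=-1, (7|17)=-1; (−1)^{1·1·8}·(-1)^1·(-1)^1 = +1.
v=11: a=11^0·(≡4), b=11^1·(≡5) mod 11; (4|11)=+1, (5|11)=+1; (−1)^{0·1·5}·(+1)^1·(+1)^0 = +1.
v=5: a=5^1·(≡1), b=5^3·(≡3) mod 5; (1|5)=+1, (3|5)=-1; (−1)^{1·3·2}·(+1)^3·(-1)^1 = -1.
v=2: v_2(a)=-2, v_2(b)=11; units ≡ 3, 7 (mod 8); ε·ε+αω+βω = 1·1+-2·0+11·1 ≡ 0  ⇒  (a,b)_2 = +1.
v=7: a=7^1·(≡6), b=7^-1·(≡3) mod 7; (6|7)=-1, (3|7)=-1; (−1)^{1·-1·3}·(-1)^-1·(-1)^1 = -1.
v=∞: -23205 < 0 and -13090 < 0  ⇒  (a,b)_∞ = -1.
v=3: a=3^1·(≡2), b=3^-2·(≡2) mod 3; (2|3)=-1, (2|3)=-1; (−1)^{1·-2·1}·(-1)^-2·(-1)^1 = -1.
v=13: a=13^1·(≡12), b=13^0·(≡10) mod 13; (12|13)=+1, (10|13)=+1; (−1)^{1·0·6}·(+1)^0·(+1)^1 = +1.
(-23205, -13090 / ℚ) ramifies at {3, 5, 7, ∞}: a division algebra.

[3, 5, 7, inf]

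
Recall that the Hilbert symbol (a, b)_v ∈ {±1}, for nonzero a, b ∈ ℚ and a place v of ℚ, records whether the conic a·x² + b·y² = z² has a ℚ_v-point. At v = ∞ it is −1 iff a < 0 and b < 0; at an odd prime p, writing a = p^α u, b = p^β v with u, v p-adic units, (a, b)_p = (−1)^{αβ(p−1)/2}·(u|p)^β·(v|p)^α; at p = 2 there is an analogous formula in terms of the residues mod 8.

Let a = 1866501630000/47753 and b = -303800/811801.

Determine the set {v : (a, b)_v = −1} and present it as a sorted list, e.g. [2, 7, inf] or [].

[2, 17]

Mod squares: a ≡ 799459, b ≡ -62. Check v ∈ {∞, 2, 3, 5, 7, 17, 31, 37, 41, 53}.
v=3: a=3^4·(≡1), b=3^0·(≡1) mod 3; (1|3)=+1, (1|3)=+1; (−1)^{4·0·1}·(+1)^0·(+1)^4 = +1.
v=7: a=7^2·(≡5), b=7^2·(≡4) mod 7; (5|7)=-1, (4|7)=+1; (−1)^{2·2·3}·(-1)^2·(+1)^2 = +1.
v=2: v_2(a)=4, v_2(b)=3; units ≡ 3, 1 (mod 8); ε·ε+αω+βω = 1·0+4·0+3·1 ≡ 1  ⇒  (a,b)_2 = -1.
v=17: a=17^-1·(≡6), b=17^-2·(≡6) mod 17; (6|17)=-1, (6|17)=-1; (−1)^{-1·-2·8}·(-1)^-2·(-1)^-1 = -1.
v=37: a=37^1·(≡34), b=37^0·(≡25) mod 37; (34|37)=+1, (25|37)=+1; (−1)^{1·0·18}·(+1)^0·(+1)^1 = +1.
v=∞: 799459 > 0 and -62 < 0  ⇒  (a,b)_∞ = +1.
v=31: a=31^1·(≡2), b=31^1·(≡30) mod 31; (2|31)=+1, (30|31)=-1; (−1)^{1·1·15}·(+1)^1·(-1)^1 = +1.
v=41: a=41^1·(≡30), b=41^0·(≡10) mod 41; (30|41)=-1, (10|41)=+1; (−1)^{1·0·20}·(-1)^0·(+1)^1 = +1.
v=53: a=53^-2·(≡43), b=53^-2·(≡44) mod 53; (43|53)=+1, (44|53)=+1; (−1)^{-2·-2·26}·(+1)^-2·(+1)^-2 = +1.
v=5: a=5^4·(≡1), b=5^2·(≡3) mod 5; (1|5)=+1, (3|5)=-1; (−1)^{4·2·2}·(+1)^2·(-1)^4 = +1.
(799459, -62 / ℚ) ramifies at {2, 17}: a division algebra.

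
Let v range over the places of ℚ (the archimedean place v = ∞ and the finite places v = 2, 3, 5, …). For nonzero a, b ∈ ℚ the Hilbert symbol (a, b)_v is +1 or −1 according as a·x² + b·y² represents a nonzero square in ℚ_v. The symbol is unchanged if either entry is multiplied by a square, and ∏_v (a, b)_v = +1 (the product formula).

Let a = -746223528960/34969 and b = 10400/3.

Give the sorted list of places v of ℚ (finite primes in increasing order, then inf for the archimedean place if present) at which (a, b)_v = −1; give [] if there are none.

[2, 5]

Mod squares: a ≡ -35, b ≡ 78. Check v ∈ {∞, 2, 3, 5, 7, 11, 13, 17}.
v=3: a=3^6·(≡1), b=3^-1·(≡2) mod 3; (1|3)=+1, (2|3)=-1; (−1)^{6·-1·1}·(+1)^-1·(-1)^6 = +1.
v=13: a=13^4·(≡12), b=13^1·(≡11) mod 13; (12|13)=+1, (11|13)=-1; (−1)^{4·1·6}·(+1)^1·(-1)^4 = +1.
v=7: a=7^1·(≡1), b=7^0·(≡4) mod 7; (1|7)=+1, (4|7)=+1; (−1)^{1·0·3}·(+1)^0·(+1)^1 = +1.
v=11: a=11^-2·(≡1), b=11^0·(≡9) mod 11; (1|11)=+1, (9|11)=+1; (−1)^{-2·0·5}·(+1)^0·(+1)^-2 = +1.
v=17: a=17^-2·(≡4), b=17^0·(≡10) mod 17; (4|17)=+1, (10|17)=-1; (−1)^{-2·0·8}·(+1)^0·(-1)^-2 = +1.
v=5: a=5^1·(≡2), b=5^2·(≡2) mod 5; (2|5)=-1, (2|5)=-1; (−1)^{1·2·2}·(-1)^2·(-1)^1 = -1.
v=2: v_2(a)=10, v_2(b)=5; units ≡ 5, 7 (mod 8); ε·ε+αω+βω = 0·1+10·0+5·1 ≡ 1  ⇒  (a,b)_2 = -1.
v=∞: -35 < 0 and 78 > 0  ⇒  (a,b)_∞ = +1.
Ram(-35, 78) = {2, 5}; no ℚ_2-point on the conic.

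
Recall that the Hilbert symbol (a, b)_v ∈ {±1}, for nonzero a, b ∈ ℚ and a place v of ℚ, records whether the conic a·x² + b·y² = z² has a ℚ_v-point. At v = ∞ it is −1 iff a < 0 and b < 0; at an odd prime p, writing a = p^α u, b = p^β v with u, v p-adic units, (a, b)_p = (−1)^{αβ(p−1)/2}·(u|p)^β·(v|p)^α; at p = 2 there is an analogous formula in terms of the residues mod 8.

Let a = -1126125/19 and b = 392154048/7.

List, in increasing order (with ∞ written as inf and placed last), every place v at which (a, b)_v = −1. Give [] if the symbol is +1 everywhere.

Mod squares: a ≡ -95095, b ≡ 1001. Check v ∈ {∞, 2, 3, 5, 7, 11, 13, 19, 23}.
v=11: a=11^1·(≡3), b=11^1·(≡4) mod 11; (3|11)=+1, (4|11)=+1; (−1)^{1·1·5}·(+1)^1·(+1)^1 = -1.
v=19: a=19^-1·(≡5), b=19^0·(≡2) mod 19; (5|19)=+1, (2|19)=-1; (−1)^{-1·0·9}·(+1)^0·(-1)^-1 = -1.
v=3: a=3^2·(≡2), b=3^4·(≡2) mod 3; (2|3)=-1, (2|3)=-1; (−1)^{2·4·1}·(-1)^4·(-1)^2 = +1.
v=2: v_2(a)=0, v_2(b)=6; units ≡ 1, 1 (mod 8); ε·ε+αω+βω = 0·0+0·0+6·0 ≡ 0  ⇒  (a,b)_2 = +1.
v=23: a=23^0·(≡17), b=23^2·(≡13) mod 23; (17|23)=-1, (13|23)=+1; (−1)^{0·2·11}·(-1)^2·(+1)^0 = +1.
v=13: a=13^1·(≡12), b=13^1·(≡4) mod 13; (12|13)=+1, (4|13)=+1; (−1)^{1·1·6}·(+1)^1·(+1)^1 = +1.
v=7: a=7^1·(≡4), b=7^-1·(≡6) mod 7; (4|7)=+1, (6|7)=-1; (−1)^{1·-1·3}·(+1)^-1·(-1)^1 = +1.
v=∞: -95095 < 0 and 1001 > 0  ⇒  (a,b)_∞ = +1.
v=5: a=5^3·(≡4), b=5^0·(≡4) mod 5; (4|5)=+1, (4|5)=+1; (−1)^{3·0·2}·(+1)^0·(+1)^3 = +1.
Ram(-95095, 1001) = {11, 19}; no ℚ_11-point on the conic.

[11, 19]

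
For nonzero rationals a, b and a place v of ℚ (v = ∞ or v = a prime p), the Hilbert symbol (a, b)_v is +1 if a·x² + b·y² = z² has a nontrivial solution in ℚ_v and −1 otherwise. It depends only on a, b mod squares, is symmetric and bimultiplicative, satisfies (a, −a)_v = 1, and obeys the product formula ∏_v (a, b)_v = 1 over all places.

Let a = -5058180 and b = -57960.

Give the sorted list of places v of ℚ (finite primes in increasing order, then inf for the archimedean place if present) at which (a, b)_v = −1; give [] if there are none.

Mod squares: a ≡ -140505, b ≡ -1610. Check v ∈ {∞, 2, 3, 5, 7, 17, 19, 23, 29}.
v=∞: -140505 < 0 and -1610 < 0  ⇒  (a,b)_∞ = -1.
v=17: a=17^1·(≡11), b=17^0·(≡10) mod 17; (11|17)=-1, (10|17)=-1; (−1)^{1·0·8}·(-1)^0·(-1)^1 = -1.
v=23: a=23^0·(≡3), b=23^1·(≡10) mod 23; (3|23)=+1, (10|23)=-1; (−1)^{0·1·11}·(+1)^1·(-1)^0 = +1.
v=5: a=5^1·(≡4), b=5^1·(≡3) mod 5; (4|5)=+1, (3|5)=-1; (−1)^{1·1·2}·(+1)^1·(-1)^1 = -1.
v=19: a=19^1·(≡8), b=19^0·(≡9) mod 19; (8|19)=-1, (9|19)=+1; (−1)^{1·0·9}·(-1)^0·(+1)^1 = +1.
v=7: a=7^0·(≡6), b=7^1·(≡1) mod 7; (6|7)=-1, (1|7)=+1; (−1)^{0·1·3}·(-1)^1·(+1)^0 = -1.
v=2: v_2(a)=2, v_2(b)=3; units ≡ 7, 3 (mod 8); ε·ε+αω+βω = 1·1+2·1+3·0 ≡ 1  ⇒  (a,b)_2 = -1.
v=29: a=29^1·(≡15), b=29^0·(≡11) mod 29; (15|29)=-1, (11|29)=-1; (−1)^{1·0·14}·(-1)^0·(-1)^1 = -1.
v=3: a=3^3·(≡1), b=3^2·(≡1) mod 3; (1|3)=+1, (1|3)=+1; (−1)^{3·2·1}·(+1)^2·(+1)^3 = +1.
(-140505, -1610 / ℚ) ramifies at {2, 5, 7, 17, 29, ∞}: a division algebra.

[2, 5, 7, 17, 29, inf]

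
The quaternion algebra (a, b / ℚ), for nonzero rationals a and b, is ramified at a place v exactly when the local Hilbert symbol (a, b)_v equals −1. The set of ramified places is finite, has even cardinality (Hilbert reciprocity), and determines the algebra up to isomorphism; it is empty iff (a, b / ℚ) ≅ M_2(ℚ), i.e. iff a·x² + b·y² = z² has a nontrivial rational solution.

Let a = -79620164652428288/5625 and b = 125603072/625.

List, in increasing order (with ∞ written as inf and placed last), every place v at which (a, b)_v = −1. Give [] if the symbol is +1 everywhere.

(a, b) ≡ (-323, 10013) mod (ℚ^×)²; places V = {2, 3, 5, 7, 17, 19, 31, ∞}.
(a,b)_∞: sgn(-323)=−, sgn(10013)=+, so +1.
(a,b)_19: α=3, u≡3; β=1, v≡10 (mod 19); (3|19)=-1, (10|19)=-1; sign (−1)^1·-1^1·-1^3 = -1.
(a,b)_5: α=-4, u≡3; β=-4, v≡2 (mod 5); (3|5)=-1, (2|5)=-1; sign (−1)^0·-1^-4·-1^-4 = +1.
(a,b)_17: α=3, u≡15; β=1, v≡14 (mod 17); (15|17)=+1, (14|17)=-1; sign (−1)^0·+1^1·-1^3 = -1.
(a,b)_2: α=10, β=8; u≡5, v≡5 (mod 8); ε(u)ε(v)=0·0, αω(v)=10·1, βω(u)=8·1; sum ≡ 0  ⇒  +1.
(a,b)_7: α=4, u≡6; β=2, v≡6 (mod 7); (6|7)=-1, (6|7)=-1; sign (−1)^0·-1^2·-1^4 = +1.
(a,b)_31: α=2, u≡4; β=1, v≡21 (mod 31); (4|31)=+1, (21|31)=-1; sign (−1)^0·+1^1·-1^2 = +1.
(a,b)_3: α=-2, u≡1; β=0, v≡2 (mod 3); (1|3)=+1, (2|3)=-1; sign (−1)^0·+1^0·-1^-2 = +1.
(-323, 10013 / ℚ) ramifies at {17, 19}: a division algebra.

[17, 19]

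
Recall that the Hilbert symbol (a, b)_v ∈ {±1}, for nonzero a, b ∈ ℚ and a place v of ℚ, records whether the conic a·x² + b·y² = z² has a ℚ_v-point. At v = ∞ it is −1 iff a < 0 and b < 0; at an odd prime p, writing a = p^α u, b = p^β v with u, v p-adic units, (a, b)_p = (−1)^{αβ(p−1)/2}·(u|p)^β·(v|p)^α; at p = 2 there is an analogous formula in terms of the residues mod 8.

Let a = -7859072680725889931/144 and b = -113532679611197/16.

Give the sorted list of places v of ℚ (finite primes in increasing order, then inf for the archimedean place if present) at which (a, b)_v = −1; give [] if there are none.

(a, b) ≡ (-1950179, -23693) mod (ℚ^×)²; places V = {2, 3, 7, 11, 19, 29, 31, 43, ∞}.
(a,b)_29: α=4, u≡20; β=3, v≡20 (mod 29); (20|29)=+1, (20|29)=+1; sign (−1)^0·+1^3·+1^4 = +1.
(a,b)_43: α=1, u≡12; β=1, v≡3 (mod 43); (12|43)=-1, (3|43)=-1; sign (−1)^1·-1^1·-1^1 = -1.
(a,b)_11: α=3, u≡1; β=2, v≡9 (mod 11); (1|11)=+1, (9|11)=+1; sign (−1)^0·+1^2·+1^3 = +1.
(a,b)_2: α=-4, β=-4; u≡5, v≡3 (mod 8); ε(u)ε(v)=0·1, αω(v)=-4·1, βω(u)=-4·1; sum ≡ 0  ⇒  +1.
(a,b)_3: α=-2, u≡1; β=0, v≡1 (mod 3); (1|3)=+1, (1|3)=+1; sign (−1)^0·+1^0·+1^-2 = +1.
(a,b)_7: α=3, u≡3; β=2, v≡4 (mod 7); (3|7)=-1, (4|7)=+1; sign (−1)^0·-1^2·+1^3 = +1.
(a,b)_31: α=3, u≡29; β=2, v≡13 (mod 31); (29|31)=-1, (13|31)=-1; sign (−1)^0·-1^2·-1^3 = -1.
(a,b)_∞: sgn(-1950179)=−, sgn(-23693)=−, so -1.
(a,b)_19: α=1, u≡1; β=1, v≡11 (mod 19); (1|19)=+1, (11|19)=+1; sign (−1)^1·+1^1·+1^1 = -1.
|Ram(-1950179, -23693)| = 4, even; anisotropic at {19, 31, 43, ∞}.

[19, 31, 43, inf]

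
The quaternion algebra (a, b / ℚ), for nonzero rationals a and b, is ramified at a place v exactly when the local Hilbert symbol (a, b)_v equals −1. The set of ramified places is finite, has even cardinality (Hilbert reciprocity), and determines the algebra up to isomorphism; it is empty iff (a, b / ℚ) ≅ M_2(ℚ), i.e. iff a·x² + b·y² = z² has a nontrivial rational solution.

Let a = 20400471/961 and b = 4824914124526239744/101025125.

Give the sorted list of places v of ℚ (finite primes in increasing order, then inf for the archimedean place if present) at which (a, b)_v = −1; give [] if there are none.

(a, b) ≡ (6279, 95) mod (ℚ^×)²; places V = {2, 3, 5, 7, 11, 13, 19, 23, 29, 31, ∞}.
(a,b)_3: α=3, u≡2; β=4, v≡2 (mod 3); (2|3)=-1, (2|3)=-1; sign (−1)^0·-1^4·-1^3 = -1.
(a,b)_∞: sgn(6279)=+, sgn(95)=+, so +1.
(a,b)_23: α=1, u≡22; β=2, v≡3 (mod 23); (22|23)=-1, (3|23)=+1; sign (−1)^0·-1^2·+1^1 = +1.
(a,b)_2: α=0, β=14; u≡7, v≡7 (mod 8); ε(u)ε(v)=1·1, αω(v)=0·0, βω(u)=14·0; sum ≡ 1  ⇒  -1.
(a,b)_13: α=1, u≡2; β=2, v≡1 (mod 13); (2|13)=-1, (1|13)=+1; sign (−1)^0·-1^2·+1^1 = +1.
(a,b)_5: α=0, u≡1; β=-3, v≡4 (mod 5); (1|5)=+1, (4|5)=+1; sign (−1)^0·+1^-3·+1^0 = +1.
(a,b)_7: α=1, u≡4; β=2, v≡1 (mod 7); (4|7)=+1, (1|7)=+1; sign (−1)^0·+1^2·+1^1 = +1.
(a,b)_31: α=-2, u≡22; β=-2, v≡9 (mod 31); (22|31)=-1, (9|31)=+1; sign (−1)^0·-1^-2·+1^-2 = +1.
(a,b)_11: α=0, u≡9; β=2, v≡8 (mod 11); (9|11)=+1, (8|11)=-1; sign (−1)^0·+1^2·-1^0 = +1.
(a,b)_29: α=0, u≡11; β=-2, v≡8 (mod 29); (11|29)=-1, (8|29)=-1; sign (−1)^0·-1^-2·-1^0 = +1.
(a,b)_19: α=2, u≡16; β=3, v≡16 (mod 19); (16|19)=+1, (16|19)=+1; sign (−1)^0·+1^3·+1^2 = +1.
Ram(6279, 95) = {2, 3}; no ℚ_2-point on the conic.

[2, 3]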